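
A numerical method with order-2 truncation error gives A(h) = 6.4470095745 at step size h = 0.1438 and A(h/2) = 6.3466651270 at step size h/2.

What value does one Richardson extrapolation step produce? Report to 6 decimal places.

6.313217

r = 2: numerator weight 4, denominator 3.
Top: 4(6.3466651270) − (6.4470095745) = 18.9396509335
Denominator 4 − 1 = 3.
Extrapolated: 18.9396509335 / 3 = 6.3132169778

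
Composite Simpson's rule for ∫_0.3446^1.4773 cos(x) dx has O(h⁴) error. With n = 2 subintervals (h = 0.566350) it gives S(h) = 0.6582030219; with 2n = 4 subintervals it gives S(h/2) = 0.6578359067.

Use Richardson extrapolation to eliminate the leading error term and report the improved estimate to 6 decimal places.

0.657811

Leading term ∝ h^4; use weight 16 = 2^4.
Numerator 16·A(h/2) − A(h) = 16·0.6578359067 − 0.6582030219 = 9.8671714853
Denominator 16 − 1 = 15.
(16·0.6578359067 − 0.6582030219)/(16 − 1) = 0.6578114324
Correction |R − A(h/2)| = 2.447e-05; gap |A(h/2) − A(h)| = 3.671e-04.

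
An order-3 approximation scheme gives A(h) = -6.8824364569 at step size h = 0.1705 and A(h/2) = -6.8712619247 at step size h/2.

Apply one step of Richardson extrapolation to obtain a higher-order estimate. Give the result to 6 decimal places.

The method has order 3: 2^3 = 8.
Weighted: (-54.9700953976) − (-6.8824364569) = -48.0876589407
(8·(-6.8712619247) − (-6.8824364569))/(8 − 1) = -6.8696655630

-6.869666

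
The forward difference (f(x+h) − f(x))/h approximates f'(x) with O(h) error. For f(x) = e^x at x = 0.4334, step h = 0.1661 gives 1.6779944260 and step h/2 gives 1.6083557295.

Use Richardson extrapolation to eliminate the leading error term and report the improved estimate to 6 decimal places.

1.538717

r = 1: numerator weight 2, denominator 1.
2*1.6083557295 = 3.2167114590; 3.2167114590 − 1.6779944260 = 1.5387170330
Denominator 2 − 1 = 1.
Result: 1.5387170330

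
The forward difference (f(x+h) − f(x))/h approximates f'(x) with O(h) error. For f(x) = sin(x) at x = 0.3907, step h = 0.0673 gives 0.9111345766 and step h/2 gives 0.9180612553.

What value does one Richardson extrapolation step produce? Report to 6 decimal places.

Error is O(h^1); halving h shrinks it by 2^1 = 2.
Top: 2(0.9180612553) − (0.9111345766) = 0.9249879340
R = 0.9249879340/1 = 0.9249879340
Correction |R − A(h/2)| = 6.927e-03; gap |A(h/2) − A(h)| = 6.927e-03.

0.924988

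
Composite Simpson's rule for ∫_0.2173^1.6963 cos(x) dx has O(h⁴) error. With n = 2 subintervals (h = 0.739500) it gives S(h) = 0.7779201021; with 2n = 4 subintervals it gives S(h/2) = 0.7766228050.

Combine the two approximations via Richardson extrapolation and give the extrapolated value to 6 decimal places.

With r = 4 the leading error scales as h^4, so the weight is 2^4 = 16.
2^4·A(h/2) = 12.4259648800; minus A(h) gives 11.6480447779.
Extrapolated: 11.6480447779 / 15 = 0.7765363185
Correction |R − A(h/2)| = 8.649e-05; gap |A(h/2) − A(h)| = 1.297e-03.

0.776536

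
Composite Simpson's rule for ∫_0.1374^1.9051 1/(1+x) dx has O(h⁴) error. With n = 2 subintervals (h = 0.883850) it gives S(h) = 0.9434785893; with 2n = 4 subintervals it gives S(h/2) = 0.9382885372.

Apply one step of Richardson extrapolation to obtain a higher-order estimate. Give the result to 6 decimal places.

r = 4: numerator weight 16, denominator 15.
16 × 0.9382885372 = 15.0126165952; subtract 0.9434785893 → 14.0691380059
Denominator 16 − 1 = 15.
Result: 0.9379425337
Gap between inputs: 5.190e-03; correction applied: −0.0003460035.

0.937943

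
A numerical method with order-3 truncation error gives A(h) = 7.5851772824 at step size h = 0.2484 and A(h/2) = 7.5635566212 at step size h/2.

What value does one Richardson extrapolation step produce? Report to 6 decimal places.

7.560468

Leading term ∝ h^3; use weight 8 = 2^3.
8 × 7.5635566212 = 60.5084529696; subtract 7.5851772824 → 52.9232756872
Divide by 2^3 − 1 = 7.
Extrapolated: 52.9232756872 / 7 = 7.5604679553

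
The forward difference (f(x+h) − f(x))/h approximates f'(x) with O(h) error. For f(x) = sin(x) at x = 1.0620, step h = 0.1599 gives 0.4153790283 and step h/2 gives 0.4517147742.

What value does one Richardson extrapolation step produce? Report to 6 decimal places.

0.488051

With r = 1 the leading error scales as h^1, so the weight is 2^1 = 2.
A(h/2) − A(h) = 0.4517147742 − 0.4153790283 = 0.0363357459
Divide by 2^1 − 1 = 1: 0.0363357459/1 = 0.0363357459
R = A(h/2) + (A(h/2) − A(h))/1 = 0.4517147742 + 0.0363357459 = 0.4880505201
Correction |R − A(h/2)| = 3.634e-02; gap |A(h/2) − A(h)| = 3.634e-02.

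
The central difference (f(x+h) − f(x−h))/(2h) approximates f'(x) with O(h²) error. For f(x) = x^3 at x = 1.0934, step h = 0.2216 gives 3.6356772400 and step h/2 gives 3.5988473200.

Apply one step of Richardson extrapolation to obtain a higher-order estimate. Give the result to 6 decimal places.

3.586571

r = 2, so 2^r = 4.
Top: 4(3.5988473200) − (3.6356772400) = 10.7597120400
Divide by 2^2 − 1 = 3.
10.7597120400 ÷ 3 = 3.5865706800
Correction |R − A(h/2)| = 1.228e-02; gap |A(h/2) − A(h)| = 3.683e-02.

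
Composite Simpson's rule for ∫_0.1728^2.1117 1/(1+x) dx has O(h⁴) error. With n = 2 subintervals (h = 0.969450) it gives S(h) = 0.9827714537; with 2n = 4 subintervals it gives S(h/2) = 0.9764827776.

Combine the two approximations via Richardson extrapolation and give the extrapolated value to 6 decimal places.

Leading term ∝ h^4; use weight 16 = 2^4.
Numerator 16 × A(h/2) − A(h) = 16 × 0.9764827776 − 0.9827714537 = 14.6409529879
R = 14.6409529879/15 = 0.9760635325
Correction |R − A(h/2)| = 4.192e-04; gap |A(h/2) − A(h)| = 6.289e-03.

0.976064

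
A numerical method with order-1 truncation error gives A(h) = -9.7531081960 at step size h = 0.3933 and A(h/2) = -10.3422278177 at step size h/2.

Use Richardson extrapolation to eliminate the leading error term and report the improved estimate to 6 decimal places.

Method order is 1; weight 2^1 = 2.
Top: 2(-10.3422278177) − (-9.7531081960) = -10.9313474394
Denominator 2 − 1 = 1.
(-10.9313474394) ÷ 1 = -10.9313474394

-10.931347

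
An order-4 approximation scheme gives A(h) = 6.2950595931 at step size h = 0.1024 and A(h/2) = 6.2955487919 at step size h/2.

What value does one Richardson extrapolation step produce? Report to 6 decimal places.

Order 4 gives 2^r = 16 and 2^r − 1 = 15.
16×6.2955487919 = 100.7287806704; 100.7287806704 − 6.2950595931 = 94.4337210773
94.4337210773 ÷ 15 = 6.2955814052

6.295581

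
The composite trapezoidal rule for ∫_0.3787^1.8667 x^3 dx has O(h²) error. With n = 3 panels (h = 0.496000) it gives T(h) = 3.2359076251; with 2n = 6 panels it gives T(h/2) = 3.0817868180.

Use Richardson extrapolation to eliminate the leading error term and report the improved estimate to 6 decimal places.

Error is O(h^2); halving h shrinks it by 2^2 = 4.
Difference of the inputs: 3.0817868180 − 3.2359076251 = -0.1541208071
Correction (A(h/2) − A(h))/(4 − 1) = (-0.1541208071)/3 = -0.0513736024
R = 3.0817868180 − 0.0513736024 = 3.0304132156
Correction |R − A(h/2)| = 5.137e-02; gap |A(h/2) − A(h)| = 1.541e-01.

3.030413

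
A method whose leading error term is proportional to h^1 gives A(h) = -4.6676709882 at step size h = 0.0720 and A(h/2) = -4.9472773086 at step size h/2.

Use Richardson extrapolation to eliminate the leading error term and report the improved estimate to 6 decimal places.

With r = 1 the leading error scales as h^1, so the weight is 2^1 = 2.
2·(-4.9472773086) = -9.8945546172; (-9.8945546172) − (-4.6676709882) = -5.2268836290
Divide by 2^1 − 1 = 1.
R = (-5.2268836290)/1 = -5.2268836290

-5.226884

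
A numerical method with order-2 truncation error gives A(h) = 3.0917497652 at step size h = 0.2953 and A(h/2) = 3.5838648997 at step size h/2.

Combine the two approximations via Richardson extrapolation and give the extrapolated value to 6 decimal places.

With r = 2 the leading error scales as h^2, so the weight is 2^2 = 4.
A(h/2) − A(h) = 3.5838648997 − 3.0917497652 = 0.4921151345
Divide by 2^2 − 1 = 3: 0.4921151345/3 = 0.1640383782
R = A(h/2) + (A(h/2) − A(h))/3 = 3.5838648997 + 0.1640383782 = 3.7479032779
Shift from A(h/2): +0.1640383782.

3.747903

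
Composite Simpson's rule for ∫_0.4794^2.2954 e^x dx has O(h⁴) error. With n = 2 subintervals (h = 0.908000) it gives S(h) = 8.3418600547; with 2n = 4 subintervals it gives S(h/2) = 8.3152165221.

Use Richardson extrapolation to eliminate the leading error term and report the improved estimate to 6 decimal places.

r = 4: numerator weight 16, denominator 15.
Weighted: 133.0434643536 − 8.3418600547 = 124.7016042989
Denominator 16 − 1 = 15.
Extrapolated: 124.7016042989 / 15 = 8.3134402866
Correction |R − A(h/2)| = 1.776e-03; gap |A(h/2) − A(h)| = 2.664e-02.

8.313440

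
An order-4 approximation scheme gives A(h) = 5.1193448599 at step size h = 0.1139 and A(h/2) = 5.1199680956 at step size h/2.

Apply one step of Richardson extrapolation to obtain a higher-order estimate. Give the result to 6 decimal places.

5.120010

Order 4 gives 2^r = 16 and 2^r − 1 = 15.
16·5.1199680956 = 81.9194895296; 81.9194895296 − 5.1193448599 = 76.8001446697
76.8001446697 ÷ 15 = 5.1200096446
Correction |R − A(h/2)| = 4.155e-05; gap |A(h/2) − A(h)| = 6.232e-04.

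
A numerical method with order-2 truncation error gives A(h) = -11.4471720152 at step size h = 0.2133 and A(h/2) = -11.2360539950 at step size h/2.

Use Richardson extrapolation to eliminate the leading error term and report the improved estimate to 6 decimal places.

-11.165681

Error is O(h^2); halving h shrinks it by 2^2 = 4.
Difference of the inputs: -11.2360539950 − (-11.4471720152) = 0.2111180202
Correction (A(h/2) − A(h))/(4 − 1) = 0.2111180202/3 = 0.0703726734
R = -11.2360539950 + 0.0703726734 = -11.1656813216
Gap between inputs: 2.111e-01; correction applied: +0.0703726734.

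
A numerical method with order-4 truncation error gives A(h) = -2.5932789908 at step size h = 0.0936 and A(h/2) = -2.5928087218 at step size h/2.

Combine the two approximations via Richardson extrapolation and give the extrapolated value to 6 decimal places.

Method order is 4; weight 2^4 = 16.
Weighted: (-41.4849395488) − (-2.5932789908) = -38.8916605580
Denominator 16 − 1 = 15.
Extrapolated: (-38.8916605580) / 15 = -2.5927773705
Correction |R − A(h/2)| = 3.135e-05; gap |A(h/2) − A(h)| = 4.703e-04.

-2.592777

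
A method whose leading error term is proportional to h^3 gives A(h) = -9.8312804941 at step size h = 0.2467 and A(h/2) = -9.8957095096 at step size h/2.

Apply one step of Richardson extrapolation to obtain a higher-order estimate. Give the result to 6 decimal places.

-9.904914

Order 3 gives 2^r = 8 and 2^r − 1 = 7.
Top: 8(-9.8957095096) − (-9.8312804941) = -69.3343955827
Extrapolated: (-69.3343955827) / 7 = -9.9049136547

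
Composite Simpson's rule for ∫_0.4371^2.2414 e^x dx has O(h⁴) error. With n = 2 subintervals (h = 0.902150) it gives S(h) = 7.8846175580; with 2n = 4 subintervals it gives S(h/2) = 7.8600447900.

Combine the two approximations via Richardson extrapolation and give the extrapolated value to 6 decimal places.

r = 4, so 2^r = 16.
Numerator 16 × A(h/2) − A(h) = 16 × 7.8600447900 − 7.8846175580 = 117.8760990820
117.8760990820 ÷ 15 = 7.8584066055
Correction |R − A(h/2)| = 1.638e-03; gap |A(h/2) − A(h)| = 2.457e-02.

7.858407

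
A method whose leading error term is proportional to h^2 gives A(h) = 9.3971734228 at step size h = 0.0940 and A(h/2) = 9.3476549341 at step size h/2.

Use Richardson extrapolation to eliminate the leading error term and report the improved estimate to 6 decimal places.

r = 2, so 2^r = 4.
2^2*A(h/2) = 37.3906197364; minus A(h) gives 27.9934463136.
Divide by 2^2 − 1 = 3.
Result: 9.3311487712

9.331149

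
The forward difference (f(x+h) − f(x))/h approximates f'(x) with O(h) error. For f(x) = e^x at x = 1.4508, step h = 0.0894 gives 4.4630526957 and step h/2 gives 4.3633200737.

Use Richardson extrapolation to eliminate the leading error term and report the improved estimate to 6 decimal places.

4.263587

With r = 1 the leading error scales as h^1, so the weight is 2^1 = 2.
2 × 4.3633200737 − 4.4630526957 = 4.2635874517
Denominator 2 − 1 = 1.
So the Richardson estimate is 4.2635874517.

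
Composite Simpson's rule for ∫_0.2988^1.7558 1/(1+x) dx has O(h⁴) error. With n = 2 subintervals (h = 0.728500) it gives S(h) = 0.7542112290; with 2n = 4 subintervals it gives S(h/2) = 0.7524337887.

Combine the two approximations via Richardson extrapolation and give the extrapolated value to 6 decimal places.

Leading term ∝ h^4; use weight 16 = 2^4.
Difference of the inputs: 0.7524337887 − 0.7542112290 = -0.0017774403
Correction (A(h/2) − A(h))/(16 − 1) = (-0.0017774403)/15 = -0.0001184960
R = A(h/2) + (A(h/2) − A(h))/15 = 0.7524337887 − 0.0001184960 = 0.7523152927
Correction |R − A(h/2)| = 1.185e-04; gap |A(h/2) − A(h)| = 1.777e-03.

0.752315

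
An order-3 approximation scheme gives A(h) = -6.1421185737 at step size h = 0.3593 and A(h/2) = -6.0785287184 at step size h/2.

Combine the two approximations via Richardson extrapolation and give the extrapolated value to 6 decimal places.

r = 3, so 2^r = 8.
Numerator 8×A(h/2) − A(h) = 8×(-6.0785287184) − (-6.1421185737) = -42.4861111735
Denominator 8 − 1 = 7.
Extrapolated: (-42.4861111735) / 7 = -6.0694444534
Gap between inputs: 6.359e-02; correction applied: +0.0090842650.

-6.069444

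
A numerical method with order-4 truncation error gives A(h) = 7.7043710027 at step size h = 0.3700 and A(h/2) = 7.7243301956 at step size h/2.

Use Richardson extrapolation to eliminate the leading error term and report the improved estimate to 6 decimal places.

7.725661

The method has order 4: 2^4 = 16.
2^4*A(h/2) = 123.5892831296; minus A(h) gives 115.8849121269.
R = 115.8849121269/15 = 7.7256608085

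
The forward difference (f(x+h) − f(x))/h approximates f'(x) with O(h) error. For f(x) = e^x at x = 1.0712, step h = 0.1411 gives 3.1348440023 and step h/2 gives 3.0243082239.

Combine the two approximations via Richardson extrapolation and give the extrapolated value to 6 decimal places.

2.913772

r = 1: numerator weight 2, denominator 1.
Weighted: 6.0486164478 − 3.1348440023 = 2.9137724455
Divide by 2^1 − 1 = 1.
Extrapolated: 2.9137724455 / 1 = 2.9137724455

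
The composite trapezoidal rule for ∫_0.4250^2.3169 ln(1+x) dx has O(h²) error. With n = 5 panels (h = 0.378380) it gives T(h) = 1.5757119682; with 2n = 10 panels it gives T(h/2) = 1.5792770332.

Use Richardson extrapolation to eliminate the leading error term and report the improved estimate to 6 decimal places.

1.580465

Method order is 2; weight 2^2 = 4.
Weighted: 6.3171081328 − 1.5757119682 = 4.7413961646
Denominator 4 − 1 = 3.
So the Richardson estimate is 1.5804653882.
Correction |R − A(h/2)| = 1.188e-03; gap |A(h/2) − A(h)| = 3.565e-03.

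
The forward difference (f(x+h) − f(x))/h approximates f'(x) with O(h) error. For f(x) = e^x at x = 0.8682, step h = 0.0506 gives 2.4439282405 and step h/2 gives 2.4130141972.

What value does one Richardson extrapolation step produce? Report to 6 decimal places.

2.382100

Method order is 1; weight 2^1 = 2.
2 × 2.4130141972 = 4.8260283944; subtract 2.4439282405 → 2.3821001539
Denominator 2 − 1 = 1.
Result: 2.3821001539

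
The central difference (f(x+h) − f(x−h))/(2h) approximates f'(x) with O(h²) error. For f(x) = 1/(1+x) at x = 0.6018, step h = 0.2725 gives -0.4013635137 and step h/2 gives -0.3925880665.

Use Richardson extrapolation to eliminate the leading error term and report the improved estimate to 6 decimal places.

-0.389663

Leading term ∝ h^2; use weight 4 = 2^2.
A(h/2) − A(h) = -0.3925880665 − (-0.4013635137) = 0.0087754472
Correction (A(h/2) − A(h))/(4 − 1) = 0.0087754472/3 = 0.0029251491
R = A(h/2) + (A(h/2) − A(h))/3 = -0.3925880665 + 0.0029251491 = -0.3896629174
Gap between inputs: 8.775e-03; correction applied: +0.0029251491.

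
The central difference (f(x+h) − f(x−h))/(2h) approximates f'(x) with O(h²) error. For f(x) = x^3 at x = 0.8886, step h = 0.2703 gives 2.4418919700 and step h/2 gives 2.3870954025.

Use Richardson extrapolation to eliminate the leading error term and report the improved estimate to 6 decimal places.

2.368830

Method order is 2; weight 2^2 = 4.
Weighted: 9.5483816100 − 2.4418919700 = 7.1064896400
Denominator 4 − 1 = 3.
Result: 2.3688298800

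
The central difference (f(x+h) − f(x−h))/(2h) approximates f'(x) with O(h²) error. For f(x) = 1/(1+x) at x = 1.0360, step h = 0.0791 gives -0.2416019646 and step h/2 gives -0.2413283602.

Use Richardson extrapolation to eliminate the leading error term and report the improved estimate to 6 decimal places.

The method has order 2: 2^2 = 4.
4*(-0.2413283602) = -0.9653134408; (-0.9653134408) − (-0.2416019646) = -0.7237114762
Denominator 4 − 1 = 3.
So the Richardson estimate is -0.2412371587.
Gap between inputs: 2.736e-04; correction applied: +0.0000912015.

-0.241237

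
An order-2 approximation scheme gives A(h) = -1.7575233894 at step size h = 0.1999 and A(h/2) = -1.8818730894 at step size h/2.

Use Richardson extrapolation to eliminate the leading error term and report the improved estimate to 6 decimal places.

Leading term ∝ h^2; use weight 4 = 2^2.
Difference of the inputs: -1.8818730894 − (-1.7575233894) = -0.1243497000
Correction (A(h/2) − A(h))/(4 − 1) = (-0.1243497000)/3 = -0.0414499000
R = A(h/2) + (A(h/2) − A(h))/3 = -1.8818730894 − 0.0414499000 = -1.9233229894
Gap between inputs: 1.243e-01; correction applied: −0.0414499000.

-1.923323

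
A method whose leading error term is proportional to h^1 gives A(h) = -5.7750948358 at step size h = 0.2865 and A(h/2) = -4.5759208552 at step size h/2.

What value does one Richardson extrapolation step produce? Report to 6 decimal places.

-3.376747

Error is O(h^1); halving h shrinks it by 2^1 = 2.
2*(-4.5759208552) = -9.1518417104; (-9.1518417104) − (-5.7750948358) = -3.3767468746
Denominator 2 − 1 = 1.
(2*(-4.5759208552) − (-5.7750948358))/(2 − 1) = -3.3767468746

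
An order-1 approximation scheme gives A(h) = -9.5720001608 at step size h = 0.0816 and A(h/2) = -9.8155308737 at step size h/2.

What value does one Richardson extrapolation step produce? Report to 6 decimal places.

-10.059062

With r = 1 the leading error scales as h^1, so the weight is 2^1 = 2.
2 × (-9.8155308737) = -19.6310617474; subtract (-9.5720001608) → -10.0590615866
Extrapolated: (-10.0590615866) / 1 = -10.0590615866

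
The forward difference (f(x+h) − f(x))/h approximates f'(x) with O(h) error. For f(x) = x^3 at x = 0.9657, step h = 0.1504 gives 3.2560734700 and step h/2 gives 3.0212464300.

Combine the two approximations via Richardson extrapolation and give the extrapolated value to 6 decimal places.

2.786419

Error is O(h^1); halving h shrinks it by 2^1 = 2.
2×3.0212464300 − 3.2560734700 = 2.7864193900
Extrapolated: 2.7864193900 / 1 = 2.7864193900
Gap between inputs: 2.348e-01; correction applied: −0.2348270400.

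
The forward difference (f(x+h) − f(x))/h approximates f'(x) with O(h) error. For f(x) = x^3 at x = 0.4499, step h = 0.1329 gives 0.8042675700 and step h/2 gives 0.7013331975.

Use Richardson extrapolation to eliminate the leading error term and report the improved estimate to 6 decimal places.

0.598399

With r = 1 the leading error scales as h^1, so the weight is 2^1 = 2.
Numerator 2·A(h/2) − A(h) = 2·0.7013331975 − 0.8042675700 = 0.5983988250
(2·0.7013331975 − 0.8042675700)/(2 − 1) = 0.5983988250
Gap between inputs: 1.029e-01; correction applied: −0.1029343725.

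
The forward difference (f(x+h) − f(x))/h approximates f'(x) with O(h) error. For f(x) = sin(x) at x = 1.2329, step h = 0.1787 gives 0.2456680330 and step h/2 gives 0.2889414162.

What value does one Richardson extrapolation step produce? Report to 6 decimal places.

0.332215

Method order is 1; weight 2^1 = 2.
2×0.2889414162 − 0.2456680330 = 0.3322147994
Extrapolated: 0.3322147994 / 1 = 0.3322147994
Correction |R − A(h/2)| = 4.327e-02; gap |A(h/2) − A(h)| = 4.327e-02.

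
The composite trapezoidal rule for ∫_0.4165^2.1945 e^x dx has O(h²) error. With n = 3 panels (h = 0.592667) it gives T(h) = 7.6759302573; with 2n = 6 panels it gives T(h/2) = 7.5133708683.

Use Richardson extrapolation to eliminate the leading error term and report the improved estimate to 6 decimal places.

7.459184

Order 2 gives 2^r = 4 and 2^r − 1 = 3.
4·7.5133708683 = 30.0534834732; 30.0534834732 − 7.6759302573 = 22.3775532159
Denominator 4 − 1 = 3.
Extrapolated: 22.3775532159 / 3 = 7.4591844053
Correction |R − A(h/2)| = 5.419e-02; gap |A(h/2) − A(h)| = 1.626e-01.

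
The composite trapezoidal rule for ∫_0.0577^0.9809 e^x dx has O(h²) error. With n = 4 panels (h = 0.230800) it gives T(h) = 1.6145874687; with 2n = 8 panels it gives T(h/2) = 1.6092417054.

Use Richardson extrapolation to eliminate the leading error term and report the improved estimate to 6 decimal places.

1.607460

Error is O(h^2); halving h shrinks it by 2^2 = 4.
2^2 × A(h/2) = 6.4369668216; minus A(h) gives 4.8223793529.
4.8223793529 ÷ 3 = 1.6074597843
Gap between inputs: 5.346e-03; correction applied: −0.0017819211.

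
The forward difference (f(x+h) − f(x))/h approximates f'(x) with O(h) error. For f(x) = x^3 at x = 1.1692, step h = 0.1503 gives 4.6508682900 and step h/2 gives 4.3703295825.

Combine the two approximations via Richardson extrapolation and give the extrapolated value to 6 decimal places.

Leading term ∝ h^1; use weight 2 = 2^1.
Top: 2(4.3703295825) − (4.6508682900) = 4.0897908750
Denominator 2 − 1 = 1.
R = 4.0897908750/1 = 4.0897908750
Gap between inputs: 2.805e-01; correction applied: −0.2805387075.

4.089791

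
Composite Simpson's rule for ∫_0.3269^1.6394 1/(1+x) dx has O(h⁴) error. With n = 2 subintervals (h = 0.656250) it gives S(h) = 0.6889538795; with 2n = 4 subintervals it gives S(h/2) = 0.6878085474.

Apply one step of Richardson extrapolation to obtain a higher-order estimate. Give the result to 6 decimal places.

0.687732

Order 4 gives 2^r = 16 and 2^r − 1 = 15.
2^4*A(h/2) = 11.0049367584; minus A(h) gives 10.3159828789.
10.3159828789 ÷ 15 = 0.6877321919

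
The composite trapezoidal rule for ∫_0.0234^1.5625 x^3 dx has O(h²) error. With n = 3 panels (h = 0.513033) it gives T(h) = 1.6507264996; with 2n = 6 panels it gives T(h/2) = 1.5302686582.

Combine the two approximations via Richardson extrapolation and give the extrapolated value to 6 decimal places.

1.490116

Order 2 gives 2^r = 4 and 2^r − 1 = 3.
4·1.5302686582 = 6.1210746328; subtract 1.6507264996 → 4.4703481332
(4·1.5302686582 − 1.6507264996)/(4 − 1) = 1.4901160444
Gap between inputs: 1.205e-01; correction applied: −0.0401526138.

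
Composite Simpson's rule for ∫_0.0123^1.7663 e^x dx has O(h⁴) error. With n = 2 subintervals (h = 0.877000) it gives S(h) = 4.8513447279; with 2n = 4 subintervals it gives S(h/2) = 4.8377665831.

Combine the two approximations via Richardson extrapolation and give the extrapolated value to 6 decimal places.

r = 4, so 2^r = 16.
16*4.8377665831 = 77.4042653296; subtract 4.8513447279 → 72.5529206017
Denominator 16 − 1 = 15.
(16*4.8377665831 − 4.8513447279)/(16 − 1) = 4.8368613734
Gap between inputs: 1.358e-02; correction applied: −0.0009052097.

4.836861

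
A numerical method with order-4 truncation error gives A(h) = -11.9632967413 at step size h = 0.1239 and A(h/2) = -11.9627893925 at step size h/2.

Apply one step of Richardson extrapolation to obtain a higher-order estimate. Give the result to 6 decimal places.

-11.962756

Leading term ∝ h^4; use weight 16 = 2^4.
Numerator 16×A(h/2) − A(h) = 16×(-11.9627893925) − (-11.9632967413) = -179.4413335387
R = (-179.4413335387)/15 = -11.9627555692
Gap between inputs: 5.073e-04; correction applied: +0.0000338233.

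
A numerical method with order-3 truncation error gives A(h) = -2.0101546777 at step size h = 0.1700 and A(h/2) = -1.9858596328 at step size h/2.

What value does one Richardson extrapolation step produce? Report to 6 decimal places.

-1.982389

Order 3 gives 2^r = 8 and 2^r − 1 = 7.
A(h/2) − A(h) = -1.9858596328 − (-2.0101546777) = 0.0242950449
Correction (A(h/2) − A(h))/(8 − 1) = 0.0242950449/7 = 0.0034707207
R = A(h/2) + (A(h/2) − A(h))/7 = -1.9858596328 + 0.0034707207 = -1.9823889121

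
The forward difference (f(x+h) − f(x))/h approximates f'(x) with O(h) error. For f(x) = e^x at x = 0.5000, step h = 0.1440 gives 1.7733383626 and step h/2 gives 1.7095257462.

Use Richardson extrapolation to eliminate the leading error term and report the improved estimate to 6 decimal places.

Order 1 gives 2^r = 2 and 2^r − 1 = 1.
2^1*A(h/2) = 3.4190514924; minus A(h) gives 1.6457131298.
(2*1.7095257462 − 1.7733383626)/(2 − 1) = 1.6457131298
Shift from A(h/2): −0.0638126164.

1.645713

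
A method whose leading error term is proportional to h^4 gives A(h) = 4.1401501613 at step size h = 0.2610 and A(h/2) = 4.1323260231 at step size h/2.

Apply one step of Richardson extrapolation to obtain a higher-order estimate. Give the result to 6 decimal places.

Leading term ∝ h^4; use weight 16 = 2^4.
Numerator 16 × A(h/2) − A(h) = 16 × 4.1323260231 − 4.1401501613 = 61.9770662083
R = 61.9770662083/15 = 4.1318044139
Shift from A(h/2): −0.0005216092.

4.131804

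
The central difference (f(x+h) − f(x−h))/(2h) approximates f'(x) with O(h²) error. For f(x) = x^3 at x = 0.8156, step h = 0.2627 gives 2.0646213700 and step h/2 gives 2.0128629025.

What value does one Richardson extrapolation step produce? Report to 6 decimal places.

Error is O(h^2); halving h shrinks it by 2^2 = 4.
4·2.0128629025 − 2.0646213700 = 5.9868302400
R = 5.9868302400/3 = 1.9956100800
Correction |R − A(h/2)| = 1.725e-02; gap |A(h/2) − A(h)| = 5.176e-02.

1.995610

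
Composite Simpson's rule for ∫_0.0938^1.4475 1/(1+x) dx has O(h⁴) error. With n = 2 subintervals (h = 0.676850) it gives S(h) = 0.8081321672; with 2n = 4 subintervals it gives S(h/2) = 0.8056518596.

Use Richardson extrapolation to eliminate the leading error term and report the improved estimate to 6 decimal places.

0.805487

Leading term ∝ h^4; use weight 16 = 2^4.
Top: 16(0.8056518596) − (0.8081321672) = 12.0822975864
R = 12.0822975864/15 = 0.8054865058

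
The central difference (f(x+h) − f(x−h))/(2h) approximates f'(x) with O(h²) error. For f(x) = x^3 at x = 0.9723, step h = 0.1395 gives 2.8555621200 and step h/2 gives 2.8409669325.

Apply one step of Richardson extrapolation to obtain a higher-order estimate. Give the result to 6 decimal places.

2.836102

With r = 2 the leading error scales as h^2, so the weight is 2^2 = 4.
4*2.8409669325 = 11.3638677300; subtract 2.8555621200 → 8.5083056100
R = 8.5083056100/3 = 2.8361018700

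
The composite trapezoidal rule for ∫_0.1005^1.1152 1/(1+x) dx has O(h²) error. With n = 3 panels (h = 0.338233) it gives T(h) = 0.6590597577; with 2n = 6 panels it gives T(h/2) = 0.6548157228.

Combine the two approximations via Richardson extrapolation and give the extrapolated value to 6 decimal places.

0.653401

Error is O(h^2); halving h shrinks it by 2^2 = 4.
2^2*A(h/2) = 2.6192628912; minus A(h) gives 1.9602031335.
Extrapolated: 1.9602031335 / 3 = 0.6534010445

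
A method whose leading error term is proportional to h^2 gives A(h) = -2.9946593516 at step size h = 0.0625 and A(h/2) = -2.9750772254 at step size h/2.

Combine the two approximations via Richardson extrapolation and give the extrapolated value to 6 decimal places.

Error is O(h^2); halving h shrinks it by 2^2 = 4.
4*(-2.9750772254) = -11.9003089016; subtract (-2.9946593516) → -8.9056495500
(4*(-2.9750772254) − (-2.9946593516))/(4 − 1) = -2.9685498500
Shift from A(h/2): +0.0065273754.

-2.968550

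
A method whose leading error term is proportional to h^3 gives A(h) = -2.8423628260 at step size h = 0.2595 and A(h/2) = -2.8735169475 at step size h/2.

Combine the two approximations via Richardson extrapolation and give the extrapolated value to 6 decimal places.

Method order is 3; weight 2^3 = 8.
Top: 8(-2.8735169475) − (-2.8423628260) = -20.1457727540
Denominator 8 − 1 = 7.
Extrapolated: (-20.1457727540) / 7 = -2.8779675363

-2.877968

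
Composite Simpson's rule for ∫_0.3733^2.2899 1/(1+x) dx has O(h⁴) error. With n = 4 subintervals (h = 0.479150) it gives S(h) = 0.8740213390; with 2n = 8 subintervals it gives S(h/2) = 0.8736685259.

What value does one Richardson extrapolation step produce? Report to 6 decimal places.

0.873645

Leading term ∝ h^4; use weight 16 = 2^4.
16 × 0.8736685259 = 13.9786964144; 13.9786964144 − 0.8740213390 = 13.1046750754
(16 × 0.8736685259 − 0.8740213390)/(16 − 1) = 0.8736450050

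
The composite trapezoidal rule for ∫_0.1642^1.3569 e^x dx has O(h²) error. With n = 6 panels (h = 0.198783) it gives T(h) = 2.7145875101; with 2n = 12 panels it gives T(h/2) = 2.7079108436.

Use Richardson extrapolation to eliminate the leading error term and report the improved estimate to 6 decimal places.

2.705685

Error is O(h^2); halving h shrinks it by 2^2 = 4.
Weighted: 10.8316433744 − 2.7145875101 = 8.1170558643
Denominator 4 − 1 = 3.
Result: 2.7056852881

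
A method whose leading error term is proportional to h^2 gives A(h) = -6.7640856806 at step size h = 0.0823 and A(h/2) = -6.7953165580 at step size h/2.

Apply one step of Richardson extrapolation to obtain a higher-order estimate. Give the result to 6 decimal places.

-6.805727

Leading term ∝ h^2; use weight 4 = 2^2.
4 × (-6.7953165580) = -27.1812662320; subtract (-6.7640856806) → -20.4171805514
Denominator 4 − 1 = 3.
(-20.4171805514) ÷ 3 = -6.8057268505
Correction |R − A(h/2)| = 1.041e-02; gap |A(h/2) − A(h)| = 3.123e-02.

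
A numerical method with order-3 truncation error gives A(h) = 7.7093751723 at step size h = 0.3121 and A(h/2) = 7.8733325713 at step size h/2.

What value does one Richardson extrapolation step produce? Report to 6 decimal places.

7.896755

Method order is 3; weight 2^3 = 8.
8·7.8733325713 = 62.9866605704; subtract 7.7093751723 → 55.2772853981
Divide by 2^3 − 1 = 7.
So the Richardson estimate is 7.8967550569.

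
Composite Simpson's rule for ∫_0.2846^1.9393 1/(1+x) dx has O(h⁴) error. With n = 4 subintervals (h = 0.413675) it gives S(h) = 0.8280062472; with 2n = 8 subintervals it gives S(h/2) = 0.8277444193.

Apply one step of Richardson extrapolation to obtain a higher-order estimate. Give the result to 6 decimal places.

0.827727

With r = 4 the leading error scales as h^4, so the weight is 2^4 = 16.
A(h/2) − A(h) = 0.8277444193 − 0.8280062472 = -0.0002618279
Correction (A(h/2) − A(h))/(16 − 1) = (-0.0002618279)/15 = -0.0000174552
R = A(h/2) + (A(h/2) − A(h))/15 = 0.8277444193 − 0.0000174552 = 0.8277269641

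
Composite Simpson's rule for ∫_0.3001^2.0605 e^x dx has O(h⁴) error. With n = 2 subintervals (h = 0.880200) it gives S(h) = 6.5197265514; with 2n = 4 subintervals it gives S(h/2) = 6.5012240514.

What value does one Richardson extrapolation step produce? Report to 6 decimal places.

6.499991

Method order is 4; weight 2^4 = 16.
Top: 16(6.5012240514) − (6.5197265514) = 97.4998582710
Divide by 2^4 − 1 = 15.
(16*6.5012240514 − 6.5197265514)/(16 − 1) = 6.4999905514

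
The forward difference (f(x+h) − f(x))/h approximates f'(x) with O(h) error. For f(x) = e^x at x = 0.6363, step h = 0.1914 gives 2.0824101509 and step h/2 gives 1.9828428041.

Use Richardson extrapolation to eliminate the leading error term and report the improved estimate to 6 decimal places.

r = 1, so 2^r = 2.
Numerator 2 × A(h/2) − A(h) = 2 × 1.9828428041 − 2.0824101509 = 1.8832754573
1.8832754573 ÷ 1 = 1.8832754573
Correction |R − A(h/2)| = 9.957e-02; gap |A(h/2) − A(h)| = 9.957e-02.

1.883275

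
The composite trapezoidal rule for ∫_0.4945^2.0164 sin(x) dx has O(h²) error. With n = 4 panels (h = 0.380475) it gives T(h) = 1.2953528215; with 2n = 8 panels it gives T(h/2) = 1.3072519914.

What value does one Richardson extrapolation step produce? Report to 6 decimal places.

r = 2: numerator weight 4, denominator 3.
4*1.3072519914 = 5.2290079656; subtract 1.2953528215 → 3.9336551441
R = 3.9336551441/3 = 1.3112183814
Shift from A(h/2): +0.0039663900.

1.311218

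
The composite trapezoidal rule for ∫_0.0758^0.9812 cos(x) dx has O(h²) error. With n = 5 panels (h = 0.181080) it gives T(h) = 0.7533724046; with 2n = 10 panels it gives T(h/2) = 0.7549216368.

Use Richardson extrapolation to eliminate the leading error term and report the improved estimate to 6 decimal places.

The method has order 2: 2^2 = 4.
4·0.7549216368 = 3.0196865472; 3.0196865472 − 0.7533724046 = 2.2663141426
Divide by 2^2 − 1 = 3.
R = 2.2663141426/3 = 0.7554380475
Correction |R − A(h/2)| = 5.164e-04; gap |A(h/2) − A(h)| = 1.549e-03.

0.755438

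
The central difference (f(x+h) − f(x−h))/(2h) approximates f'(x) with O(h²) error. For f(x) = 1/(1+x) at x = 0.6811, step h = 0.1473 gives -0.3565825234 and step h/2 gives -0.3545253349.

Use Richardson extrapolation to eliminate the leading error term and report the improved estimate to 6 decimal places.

Leading term ∝ h^2; use weight 4 = 2^2.
Numerator 4·A(h/2) − A(h) = 4·(-0.3545253349) − (-0.3565825234) = -1.0615188162
Denominator 4 − 1 = 3.
R = (-1.0615188162)/3 = -0.3538396054

-0.353840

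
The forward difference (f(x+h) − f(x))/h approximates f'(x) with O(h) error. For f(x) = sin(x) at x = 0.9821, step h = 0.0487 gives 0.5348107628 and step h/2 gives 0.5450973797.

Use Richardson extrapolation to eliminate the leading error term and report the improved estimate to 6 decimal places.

Error is O(h^1); halving h shrinks it by 2^1 = 2.
2×0.5450973797 = 1.0901947594; subtract 0.5348107628 → 0.5553839966
(2×0.5450973797 − 0.5348107628)/(2 − 1) = 0.5553839966
Shift from A(h/2): +0.0102866169.

0.555384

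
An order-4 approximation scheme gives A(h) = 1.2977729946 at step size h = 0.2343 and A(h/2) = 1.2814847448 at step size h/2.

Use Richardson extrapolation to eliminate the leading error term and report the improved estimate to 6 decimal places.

1.280399

Method order is 4; weight 2^4 = 16.
16 × 1.2814847448 = 20.5037559168; 20.5037559168 − 1.2977729946 = 19.2059829222
19.2059829222 ÷ 15 = 1.2803988615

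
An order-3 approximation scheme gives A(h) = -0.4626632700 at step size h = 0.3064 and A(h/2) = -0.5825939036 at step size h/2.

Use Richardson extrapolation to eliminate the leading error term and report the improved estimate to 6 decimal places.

-0.599727

Leading term ∝ h^3; use weight 8 = 2^3.
Difference of the inputs: -0.5825939036 − (-0.4626632700) = -0.1199306336
Correction (A(h/2) − A(h))/(8 − 1) = (-0.1199306336)/7 = -0.0171329477
R = -0.5825939036 − 0.0171329477 = -0.5997268513
Correction |R − A(h/2)| = 1.713e-02; gap |A(h/2) − A(h)| = 1.199e-01.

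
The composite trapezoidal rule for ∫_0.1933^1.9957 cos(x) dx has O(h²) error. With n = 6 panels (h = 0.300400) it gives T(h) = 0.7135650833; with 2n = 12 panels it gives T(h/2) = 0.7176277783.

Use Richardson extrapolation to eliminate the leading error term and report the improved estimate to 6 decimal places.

0.718982

With r = 2 the leading error scales as h^2, so the weight is 2^2 = 4.
Top: 4(0.7176277783) − (0.7135650833) = 2.1569460299
Denominator 4 − 1 = 3.
So the Richardson estimate is 0.7189820100.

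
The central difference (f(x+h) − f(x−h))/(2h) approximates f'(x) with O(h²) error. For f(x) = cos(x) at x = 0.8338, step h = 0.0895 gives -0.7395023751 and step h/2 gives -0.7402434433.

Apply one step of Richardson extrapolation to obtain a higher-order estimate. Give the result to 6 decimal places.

-0.740490

Method order is 2; weight 2^2 = 4.
Top: 4(-0.7402434433) − (-0.7395023751) = -2.2214713981
(4 × (-0.7402434433) − (-0.7395023751))/(4 − 1) = -0.7404904660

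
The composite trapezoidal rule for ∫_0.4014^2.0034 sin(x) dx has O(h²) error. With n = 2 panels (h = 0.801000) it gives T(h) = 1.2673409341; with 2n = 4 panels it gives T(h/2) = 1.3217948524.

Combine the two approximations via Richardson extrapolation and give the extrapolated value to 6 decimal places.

1.339946

r = 2: numerator weight 4, denominator 3.
2^2·A(h/2) = 5.2871794096; minus A(h) gives 4.0198384755.
R = 4.0198384755/3 = 1.3399461585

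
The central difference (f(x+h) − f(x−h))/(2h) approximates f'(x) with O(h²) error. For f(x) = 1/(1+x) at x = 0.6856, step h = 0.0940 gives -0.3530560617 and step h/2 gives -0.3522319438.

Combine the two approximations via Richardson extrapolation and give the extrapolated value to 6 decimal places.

-0.351957

Leading term ∝ h^2; use weight 4 = 2^2.
Numerator 4×A(h/2) − A(h) = 4×(-0.3522319438) − (-0.3530560617) = -1.0558717135
(-1.0558717135) ÷ 3 = -0.3519572378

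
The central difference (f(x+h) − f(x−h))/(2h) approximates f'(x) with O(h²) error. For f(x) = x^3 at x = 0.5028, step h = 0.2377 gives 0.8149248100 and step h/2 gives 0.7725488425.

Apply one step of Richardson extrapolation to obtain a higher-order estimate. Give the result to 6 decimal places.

Error is O(h^2); halving h shrinks it by 2^2 = 4.
A(h/2) − A(h) = 0.7725488425 − 0.8149248100 = -0.0423759675
Divide by 2^2 − 1 = 3: (-0.0423759675)/3 = -0.0141253225
R = 0.7725488425 − 0.0141253225 = 0.7584235200
Shift from A(h/2): −0.0141253225.

0.758424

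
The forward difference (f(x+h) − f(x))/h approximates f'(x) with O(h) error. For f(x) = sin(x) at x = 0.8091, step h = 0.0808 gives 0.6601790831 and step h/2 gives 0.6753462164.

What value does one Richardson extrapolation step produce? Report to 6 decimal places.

0.690513

Leading term ∝ h^1; use weight 2 = 2^1.
2^1 × A(h/2) = 1.3506924328; minus A(h) gives 0.6905133497.
Denominator 2 − 1 = 1.
Result: 0.6905133497
Shift from A(h/2): +0.0151671333.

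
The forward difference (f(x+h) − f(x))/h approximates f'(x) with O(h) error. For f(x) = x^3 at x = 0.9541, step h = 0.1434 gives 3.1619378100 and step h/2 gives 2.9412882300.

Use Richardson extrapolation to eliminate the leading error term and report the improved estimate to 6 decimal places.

Error is O(h^1); halving h shrinks it by 2^1 = 2.
2×2.9412882300 = 5.8825764600; 5.8825764600 − 3.1619378100 = 2.7206386500
Divide by 2^1 − 1 = 1.
(2×2.9412882300 − 3.1619378100)/(2 − 1) = 2.7206386500
Gap between inputs: 2.206e-01; correction applied: −0.2206495800.

2.720639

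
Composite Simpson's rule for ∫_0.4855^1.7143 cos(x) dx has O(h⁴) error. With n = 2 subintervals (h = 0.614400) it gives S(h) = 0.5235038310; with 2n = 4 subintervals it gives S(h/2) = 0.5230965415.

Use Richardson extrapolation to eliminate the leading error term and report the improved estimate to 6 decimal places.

The method has order 4: 2^4 = 16.
Top: 16(0.5230965415) − (0.5235038310) = 7.8460408330
Divide by 2^4 − 1 = 15.
Extrapolated: 7.8460408330 / 15 = 0.5230693889
Correction |R − A(h/2)| = 2.715e-05; gap |A(h/2) − A(h)| = 4.073e-04.

0.523069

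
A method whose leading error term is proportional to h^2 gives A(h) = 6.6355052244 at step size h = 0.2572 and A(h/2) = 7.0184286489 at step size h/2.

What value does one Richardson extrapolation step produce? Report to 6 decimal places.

With r = 2 the leading error scales as h^2, so the weight is 2^2 = 4.
Weighted: 28.0737145956 − 6.6355052244 = 21.4382093712
R = 21.4382093712/3 = 7.1460697904
Gap between inputs: 3.829e-01; correction applied: +0.1276411415.

7.146070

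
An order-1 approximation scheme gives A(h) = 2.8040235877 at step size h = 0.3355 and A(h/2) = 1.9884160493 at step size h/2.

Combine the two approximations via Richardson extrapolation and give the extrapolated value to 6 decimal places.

1.172809

Leading term ∝ h^1; use weight 2 = 2^1.
A(h/2) − A(h) = 1.9884160493 − 2.8040235877 = -0.8156075384
Divide by 2^1 − 1 = 1: (-0.8156075384)/1 = -0.8156075384
R = A(h/2) + (A(h/2) − A(h))/1 = 1.9884160493 − 0.8156075384 = 1.1728085109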